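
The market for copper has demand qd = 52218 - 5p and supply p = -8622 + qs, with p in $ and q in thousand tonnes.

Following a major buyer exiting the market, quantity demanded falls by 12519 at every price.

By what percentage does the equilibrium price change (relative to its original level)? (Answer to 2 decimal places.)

-28.72

Before the shock: 52218 - 5p = p + 8622 ⇒ 43596 = 6p ⇒ p = 7266, q = 15888.
After the shift, demand is qd = 39699 - 5p and supply is qs = p + 8622.
New equilibrium: 39699 - 5p = p + 8622 ⇒ 31077 = 6p ⇒ p = 5179.5, q = 13801.5.
%Δp = (5179.5 − 7266) / 7266 × 100 = -28.72%.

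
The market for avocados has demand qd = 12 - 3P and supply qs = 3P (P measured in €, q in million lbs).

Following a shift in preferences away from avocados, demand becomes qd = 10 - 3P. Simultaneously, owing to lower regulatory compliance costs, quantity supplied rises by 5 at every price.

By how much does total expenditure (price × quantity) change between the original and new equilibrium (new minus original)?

Solve the original market: 12 - 3P = 3P, hence P = 2 and q = 6.
After the shift, demand is qd = 10 - 3P and supply is qs = 3P + 5.
Setting them equal: 10 - 3P = 3P + 5 → 5 = 6P, so P = 5/6 ≈ 0.8333 and q = 7.5.
Expenditure moves from 2×6 = 12 to 0.8333×7.5 = 6.25; change = -5.75.

-5.75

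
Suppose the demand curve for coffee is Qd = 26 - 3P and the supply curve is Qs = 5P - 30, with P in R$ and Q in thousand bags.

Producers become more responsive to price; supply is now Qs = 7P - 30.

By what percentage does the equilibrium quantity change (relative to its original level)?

+84

Original equilibrium: 26 - 3P = 5P - 30 gives 56 = 8P, so P = 7 and Q = 5.
The shock moves the curves to Qd = 26 - 3P and Qs = 7P - 30.
Clearing the new market: 26 - 3P = 7P - 30, so P = 5.6 and Q = 9.2.
%ΔQ = (9.2 − 5) / 5 × 100 = +84%.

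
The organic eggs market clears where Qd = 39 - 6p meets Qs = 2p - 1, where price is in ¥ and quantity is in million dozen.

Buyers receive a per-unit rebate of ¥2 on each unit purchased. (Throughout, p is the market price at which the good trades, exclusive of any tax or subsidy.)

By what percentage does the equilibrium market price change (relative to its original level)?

+30

Solve the original market: 39 - 6p = 2p - 1, hence p = 5 and Q = 9.
Since buyers' out-of-pocket price is the market price minus the rebate, the effective demand curve becomes Qd = 51 - 6p.
Clearing the new market: 51 - 6p = 2p - 1, so p = 6.5 and Q = 12.
%Δp = (6.5 − 5) / 5 × 100 = +30%.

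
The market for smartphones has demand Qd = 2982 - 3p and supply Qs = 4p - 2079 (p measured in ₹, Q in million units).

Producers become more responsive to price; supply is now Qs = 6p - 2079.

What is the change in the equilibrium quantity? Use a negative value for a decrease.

Original equilibrium: 2982 - 3p = 4p - 2079 gives 5061 = 7p, so p = 723 and Q = 813.
The shock moves the curves to Qd = 2982 - 3p and Qs = 6p - 2079.
Clearing the new market: 2982 - 3p = 6p - 2079, so p = 1687/3 ≈ 562.3333 and Q = 1295.
ΔQ = 1295 − 813 = +482.

+482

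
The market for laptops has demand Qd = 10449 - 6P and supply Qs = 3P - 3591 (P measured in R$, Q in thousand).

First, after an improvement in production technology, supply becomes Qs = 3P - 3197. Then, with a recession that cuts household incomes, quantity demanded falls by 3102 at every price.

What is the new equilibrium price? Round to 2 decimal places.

1171.56

Initially, 10449 - 6P = 3P - 3591, so 14040 = 9P and P = 1560, Q = 1089.
With the change applied: demand Qd = 7347 - 6P, supply Qs = 3P - 3197.
Setting them equal: 7347 - 6P = 3P - 3197 → 10544 = 9P, so P = 10544/9 ≈ 1171.5556 and Q = 953/3 ≈ 317.6667.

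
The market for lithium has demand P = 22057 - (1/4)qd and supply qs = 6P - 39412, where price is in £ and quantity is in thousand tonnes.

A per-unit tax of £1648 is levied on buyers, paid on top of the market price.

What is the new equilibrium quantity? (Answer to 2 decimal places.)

33216.80

Before the shock: 88228 - 4P = 6P - 39412 ⇒ 127640 = 10P ⇒ P = 12764, q = 37172.
Since buyers pay the price plus the tax, the effective demand curve becomes qd = 81636 - 4P.
Setting them equal: 81636 - 4P = 6P - 39412 → 121048 = 10P, so P = 12104.8 and q = 33216.8.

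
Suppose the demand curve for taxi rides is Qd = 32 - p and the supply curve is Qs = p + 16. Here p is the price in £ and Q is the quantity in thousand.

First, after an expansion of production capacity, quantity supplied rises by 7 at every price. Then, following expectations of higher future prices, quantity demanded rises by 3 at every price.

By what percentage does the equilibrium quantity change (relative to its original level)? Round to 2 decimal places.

Original equilibrium: 32 - p = p + 16 gives 16 = 2p, so p = 8 and Q = 24.
The new curves are Qd = 35 - p (demand) and Qs = p + 23 (supply).
Clearing the new market: 35 - p = p + 23, so p = 6 and Q = 29.
%ΔQ = (29 − 24) / 24 × 100 = +20.83%.

+20.83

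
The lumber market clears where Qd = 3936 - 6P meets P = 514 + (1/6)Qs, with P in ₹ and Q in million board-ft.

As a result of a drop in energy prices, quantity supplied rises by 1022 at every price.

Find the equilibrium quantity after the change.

Solve the original market: 3936 - 6P = 6P - 3084, hence P = 585 and Q = 426.
With the change applied: demand Qd = 3936 - 6P, supply Qs = 6P - 2062.
Equate the new curves: 3936 - 6P = 6P - 2062, giving 5998 = 12P, P = 2999/6 ≈ 499.8333, Q = 937.

937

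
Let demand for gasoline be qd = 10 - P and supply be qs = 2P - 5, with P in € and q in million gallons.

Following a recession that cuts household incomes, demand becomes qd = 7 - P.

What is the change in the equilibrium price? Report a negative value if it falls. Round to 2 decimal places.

Before the shock: 10 - P = 2P - 5 ⇒ 15 = 3P ⇒ P = 5, q = 5.
With the change applied: demand qd = 7 - P, supply qs = 2P - 5.
Setting them equal: 7 - P = 2P - 5 → 12 = 3P, so P = 4 and q = 3.
ΔP = 4 − 5 = -1.00.

-1.00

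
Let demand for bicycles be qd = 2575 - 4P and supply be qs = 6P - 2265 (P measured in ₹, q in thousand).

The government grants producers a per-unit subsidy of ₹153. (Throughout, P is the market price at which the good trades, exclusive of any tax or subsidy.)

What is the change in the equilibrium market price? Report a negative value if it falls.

-91.8

Solve the original market: 2575 - 4P = 6P - 2265, hence P = 484 and q = 639.
Since sellers receive the price plus the subsidy, the effective supply curve becomes qs = 6P - 1347.
Setting them equal: 2575 - 4P = 6P - 1347 → 3922 = 10P, so P = 392.2 and q = 1006.2.
ΔP = 392.2 − 484 = -91.8.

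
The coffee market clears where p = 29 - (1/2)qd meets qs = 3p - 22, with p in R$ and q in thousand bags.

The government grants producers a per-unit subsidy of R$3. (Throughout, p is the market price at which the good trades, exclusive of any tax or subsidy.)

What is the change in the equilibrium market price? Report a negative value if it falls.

Solve the original market: 58 - 2p = 3p - 22, hence p = 16 and q = 26.
Since sellers receive the price plus the subsidy, the effective supply curve becomes qs = 3p - 13.
Equate the new curves: 58 - 2p = 3p - 13, giving 71 = 5p, p = 14.2, q = 29.6.
Δp = 14.2 − 16 = -1.8.

-1.8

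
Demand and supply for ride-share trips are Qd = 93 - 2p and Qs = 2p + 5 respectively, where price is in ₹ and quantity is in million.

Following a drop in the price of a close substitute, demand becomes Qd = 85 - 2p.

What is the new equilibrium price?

Before the shock: 93 - 2p = 2p + 5 ⇒ 88 = 4p ⇒ p = 22, Q = 49.
With the change applied: demand Qd = 85 - 2p, supply Qs = 2p + 5.
Equate the new curves: 85 - 2p = 2p + 5, giving 80 = 4p, p = 20, Q = 45.

20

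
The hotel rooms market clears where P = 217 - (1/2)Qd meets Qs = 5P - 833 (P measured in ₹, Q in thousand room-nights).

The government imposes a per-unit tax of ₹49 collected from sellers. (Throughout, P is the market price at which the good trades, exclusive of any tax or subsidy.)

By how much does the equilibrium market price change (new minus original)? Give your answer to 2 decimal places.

Solve the original market: 434 - 2P = 5P - 833, hence P = 181 and Q = 72.
Since sellers keep the price net of the tax, the effective supply curve becomes Qs = 5P - 1078.
New equilibrium: 434 - 2P = 5P - 1078 ⇒ 1512 = 7P ⇒ P = 216, Q = 2.
ΔP = 216 − 181 = +35.00.

+35.00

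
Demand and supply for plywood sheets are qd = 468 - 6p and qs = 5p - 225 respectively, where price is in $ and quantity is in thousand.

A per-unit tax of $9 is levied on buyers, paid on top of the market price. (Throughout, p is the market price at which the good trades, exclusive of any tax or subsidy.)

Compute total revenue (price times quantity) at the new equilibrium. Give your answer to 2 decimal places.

3802.31

Original equilibrium: 468 - 6p = 5p - 225 gives 693 = 11p, so p = 63 and q = 90.
Since buyers pay the price plus the tax, the effective demand curve becomes qd = 414 - 6p.
Equate the new curves: 414 - 6p = 5p - 225, giving 639 = 11p, p = 639/11 ≈ 58.0909, q = 720/11 ≈ 65.4545.
New expenditure = 58.0909 × 65.4545 = 3802.31.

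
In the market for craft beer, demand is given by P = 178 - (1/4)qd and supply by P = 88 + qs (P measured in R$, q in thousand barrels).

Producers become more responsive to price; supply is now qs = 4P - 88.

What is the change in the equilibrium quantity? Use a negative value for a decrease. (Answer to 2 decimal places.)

Original equilibrium: 712 - 4P = P - 88 gives 800 = 5P, so P = 160 and q = 72.
The new curves are qd = 712 - 4P (demand) and qs = 4P - 88 (supply).
New equilibrium: 712 - 4P = 4P - 88 ⇒ 800 = 8P ⇒ P = 100, q = 312.
Δq = 312 − 72 = +240.00.

+240.00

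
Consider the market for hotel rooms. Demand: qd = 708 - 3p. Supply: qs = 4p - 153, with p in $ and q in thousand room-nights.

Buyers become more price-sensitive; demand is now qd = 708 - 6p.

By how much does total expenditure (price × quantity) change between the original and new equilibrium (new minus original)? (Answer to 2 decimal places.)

-25217.46

Solve the original market: 708 - 3p = 4p - 153, hence p = 123 and q = 339.
The shock moves the curves to qd = 708 - 6p and qs = 4p - 153.
Clearing the new market: 708 - 6p = 4p - 153, so p = 86.1 and q = 191.4.
Expenditure moves from 123×339 = 41697 to 86.1×191.4 = 16479.54; change = -25217.46.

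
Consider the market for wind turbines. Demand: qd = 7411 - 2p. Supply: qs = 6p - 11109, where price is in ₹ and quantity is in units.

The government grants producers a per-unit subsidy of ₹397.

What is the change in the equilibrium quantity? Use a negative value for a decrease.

Before the shock: 7411 - 2p = 6p - 11109 ⇒ 18520 = 8p ⇒ p = 2315, q = 2781.
Since sellers receive the price plus the subsidy, the effective supply curve becomes qs = 6p - 8727.
New equilibrium: 7411 - 2p = 6p - 8727 ⇒ 16138 = 8p ⇒ p = 2017.25, q = 3376.5.
Δq = 3376.5 − 2781 = +595.5.

+595.5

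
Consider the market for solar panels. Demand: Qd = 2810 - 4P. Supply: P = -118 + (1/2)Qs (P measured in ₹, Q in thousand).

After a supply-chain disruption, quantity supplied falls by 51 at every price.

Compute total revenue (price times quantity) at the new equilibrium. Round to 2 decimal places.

463750.00

Solve the original market: 2810 - 4P = 2P + 236, hence P = 429 and Q = 1094.
With the change applied: demand Qd = 2810 - 4P, supply Qs = 2P + 185.
New equilibrium: 2810 - 4P = 2P + 185 ⇒ 2625 = 6P ⇒ P = 437.5, Q = 1060.
New expenditure = 437.5 × 1060 = 463750.00.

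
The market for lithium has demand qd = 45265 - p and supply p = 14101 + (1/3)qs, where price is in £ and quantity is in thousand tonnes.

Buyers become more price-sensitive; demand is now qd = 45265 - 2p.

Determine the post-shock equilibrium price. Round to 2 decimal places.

Before the shock: 45265 - p = 3p - 42303 ⇒ 87568 = 4p ⇒ p = 21892, q = 23373.
After the shift, demand is qd = 45265 - 2p and supply is qs = 3p - 42303.
New equilibrium: 45265 - 2p = 3p - 42303 ⇒ 87568 = 5p ⇒ p = 17513.6, q = 10237.8.

17513.60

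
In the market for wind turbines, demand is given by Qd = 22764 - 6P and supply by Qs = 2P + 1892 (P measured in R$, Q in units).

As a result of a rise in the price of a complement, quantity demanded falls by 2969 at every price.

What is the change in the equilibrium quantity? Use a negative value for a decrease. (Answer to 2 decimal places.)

-742.25

Original equilibrium: 22764 - 6P = 2P + 1892 gives 20872 = 8P, so P = 2609 and Q = 7110.
After the shift, demand is Qd = 19795 - 6P and supply is Qs = 2P + 1892.
Setting them equal: 19795 - 6P = 2P + 1892 → 17903 = 8P, so P = 2237.875 and Q = 6367.75.
ΔQ = 6367.75 − 7110 = -742.25.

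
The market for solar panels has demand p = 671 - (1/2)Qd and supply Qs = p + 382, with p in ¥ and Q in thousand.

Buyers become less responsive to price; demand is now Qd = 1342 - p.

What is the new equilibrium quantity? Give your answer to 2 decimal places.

Solve the original market: 1342 - 2p = p + 382, hence p = 320 and Q = 702.
After the shift, demand is Qd = 1342 - p and supply is Qs = p + 382.
Clearing the new market: 1342 - p = p + 382, so p = 480 and Q = 862.

862.00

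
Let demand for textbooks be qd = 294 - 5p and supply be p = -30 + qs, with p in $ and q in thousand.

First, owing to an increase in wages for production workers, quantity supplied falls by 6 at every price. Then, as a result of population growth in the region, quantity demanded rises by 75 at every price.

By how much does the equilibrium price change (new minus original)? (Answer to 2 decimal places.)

Solve the original market: 294 - 5p = p + 30, hence p = 44 and q = 74.
After the shift, demand is qd = 369 - 5p and supply is qs = p + 24.
New equilibrium: 369 - 5p = p + 24 ⇒ 345 = 6p ⇒ p = 57.5, q = 81.5.
Δp = 57.5 − 44 = +13.50.

+13.50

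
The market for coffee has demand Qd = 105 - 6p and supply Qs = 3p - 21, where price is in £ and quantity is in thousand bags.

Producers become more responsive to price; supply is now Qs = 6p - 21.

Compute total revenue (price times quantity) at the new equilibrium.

441

Initially, 105 - 6p = 3p - 21, so 126 = 9p and p = 14, Q = 21.
The new curves are Qd = 105 - 6p (demand) and Qs = 6p - 21 (supply).
Clearing the new market: 105 - 6p = 6p - 21, so p = 10.5 and Q = 42.
New expenditure = 10.5 × 42 = 441.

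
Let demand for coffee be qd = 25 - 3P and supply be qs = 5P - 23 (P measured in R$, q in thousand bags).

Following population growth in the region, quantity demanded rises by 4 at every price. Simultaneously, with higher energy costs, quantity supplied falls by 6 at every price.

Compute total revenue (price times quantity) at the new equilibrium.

Initially, 25 - 3P = 5P - 23, so 48 = 8P and P = 6, q = 7.
After the shift, demand is qd = 29 - 3P and supply is qs = 5P - 29.
Clearing the new market: 29 - 3P = 5P - 29, so P = 7.25 and q = 7.25.
New expenditure = 7.25 × 7.25 = 52.5625.

52.5625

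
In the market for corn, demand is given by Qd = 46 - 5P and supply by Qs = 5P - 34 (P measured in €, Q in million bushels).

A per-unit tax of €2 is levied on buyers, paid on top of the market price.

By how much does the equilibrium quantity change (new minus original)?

Solve the original market: 46 - 5P = 5P - 34, hence P = 8 and Q = 6.
Since buyers pay the price plus the tax, the effective demand curve becomes Qd = 36 - 5P.
New equilibrium: 36 - 5P = 5P - 34 ⇒ 70 = 10P ⇒ P = 7, Q = 1.
ΔQ = 1 − 6 = -5.

-5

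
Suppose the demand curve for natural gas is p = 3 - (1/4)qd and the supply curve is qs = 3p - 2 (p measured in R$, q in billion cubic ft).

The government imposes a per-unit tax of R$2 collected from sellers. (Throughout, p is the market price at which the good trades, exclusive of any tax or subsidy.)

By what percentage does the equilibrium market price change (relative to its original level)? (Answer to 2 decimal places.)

Initially, 12 - 4p = 3p - 2, so 14 = 7p and p = 2, q = 4.
Since sellers keep the price net of the tax, the effective supply curve becomes qs = 3p - 8.
Equate the new curves: 12 - 4p = 3p - 8, giving 20 = 7p, p = 20/7 ≈ 2.8571, q = 4/7 ≈ 0.5714.
%Δp = (2.8571 − 2) / 2 × 100 = +42.86%.

+42.86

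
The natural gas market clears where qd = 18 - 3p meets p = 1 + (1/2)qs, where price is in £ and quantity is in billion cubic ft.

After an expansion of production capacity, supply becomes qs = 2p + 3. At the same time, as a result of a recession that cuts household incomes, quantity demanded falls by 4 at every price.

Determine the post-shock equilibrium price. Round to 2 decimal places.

Solve the original market: 18 - 3p = 2p - 2, hence p = 4 and q = 6.
The shock moves the curves to qd = 14 - 3p and qs = 2p + 3.
Equate the new curves: 14 - 3p = 2p + 3, giving 11 = 5p, p = 2.2, q = 7.4.

2.20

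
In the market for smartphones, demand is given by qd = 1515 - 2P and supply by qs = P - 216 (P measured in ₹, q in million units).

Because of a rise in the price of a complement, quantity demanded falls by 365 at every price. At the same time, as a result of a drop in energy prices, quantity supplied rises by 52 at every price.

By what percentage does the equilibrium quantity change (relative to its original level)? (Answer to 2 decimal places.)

-24.10

Original equilibrium: 1515 - 2P = P - 216 gives 1731 = 3P, so P = 577 and q = 361.
The shock moves the curves to qd = 1150 - 2P and qs = P - 164.
Clearing the new market: 1150 - 2P = P - 164, so P = 438 and q = 274.
%Δq = (274 − 361) / 361 × 100 = -24.10%.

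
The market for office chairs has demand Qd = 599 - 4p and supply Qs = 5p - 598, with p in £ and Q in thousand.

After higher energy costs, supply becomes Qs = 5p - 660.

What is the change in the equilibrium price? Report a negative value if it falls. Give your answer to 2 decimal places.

+6.89

Before the shock: 599 - 4p = 5p - 598 ⇒ 1197 = 9p ⇒ p = 133, Q = 67.
With the change applied: demand Qd = 599 - 4p, supply Qs = 5p - 660.
Clearing the new market: 599 - 4p = 5p - 660, so p = 1259/9 ≈ 139.8889 and Q = 355/9 ≈ 39.4444.
Δp = 139.8889 − 133 = +6.89.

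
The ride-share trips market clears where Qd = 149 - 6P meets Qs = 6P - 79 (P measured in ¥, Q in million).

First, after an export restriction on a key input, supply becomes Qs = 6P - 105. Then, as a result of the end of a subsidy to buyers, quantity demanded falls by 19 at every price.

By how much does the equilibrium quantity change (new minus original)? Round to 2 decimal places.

Original equilibrium: 149 - 6P = 6P - 79 gives 228 = 12P, so P = 19 and Q = 35.
The shock moves the curves to Qd = 130 - 6P and Qs = 6P - 105.
Setting them equal: 130 - 6P = 6P - 105 → 235 = 12P, so P = 235/12 ≈ 19.5833 and Q = 12.5.
ΔQ = 12.5 − 35 = -22.50.

-22.50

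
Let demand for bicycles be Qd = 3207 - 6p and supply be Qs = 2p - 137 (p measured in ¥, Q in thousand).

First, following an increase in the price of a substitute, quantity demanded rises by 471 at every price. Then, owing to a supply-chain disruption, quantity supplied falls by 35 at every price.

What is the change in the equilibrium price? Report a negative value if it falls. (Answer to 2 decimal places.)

+63.25

Initially, 3207 - 6p = 2p - 137, so 3344 = 8p and p = 418, Q = 699.
With the change applied: demand Qd = 3678 - 6p, supply Qs = 2p - 172.
New equilibrium: 3678 - 6p = 2p - 172 ⇒ 3850 = 8p ⇒ p = 481.25, Q = 790.5.
Δp = 481.25 − 418 = +63.25.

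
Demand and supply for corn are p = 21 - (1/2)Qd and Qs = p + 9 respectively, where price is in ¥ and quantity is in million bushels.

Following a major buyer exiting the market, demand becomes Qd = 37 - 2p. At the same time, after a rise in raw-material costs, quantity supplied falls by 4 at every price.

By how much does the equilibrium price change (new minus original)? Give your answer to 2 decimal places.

-0.33

Original equilibrium: 42 - 2p = p + 9 gives 33 = 3p, so p = 11 and Q = 20.
After the shift, demand is Qd = 37 - 2p and supply is Qs = p + 5.
New equilibrium: 37 - 2p = p + 5 ⇒ 32 = 3p ⇒ p = 32/3 ≈ 10.6667, Q = 47/3 ≈ 15.6667.
Δp = 10.6667 − 11 = -0.33.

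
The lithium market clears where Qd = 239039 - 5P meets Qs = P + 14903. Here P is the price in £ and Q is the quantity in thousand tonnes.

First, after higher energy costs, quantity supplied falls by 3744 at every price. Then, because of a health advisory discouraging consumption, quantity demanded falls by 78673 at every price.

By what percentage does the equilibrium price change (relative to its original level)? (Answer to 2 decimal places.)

Initially, 239039 - 5P = P + 14903, so 224136 = 6P and P = 37356, Q = 52259.
With the change applied: demand Qd = 160366 - 5P, supply Qs = P + 11159.
Setting them equal: 160366 - 5P = P + 11159 → 149207 = 6P, so P = 149207/6 ≈ 24867.8333 and Q = 216161/6 ≈ 36026.8333.
%ΔP = (24867.8333 − 37356) / 37356 × 100 = -33.43%.

-33.43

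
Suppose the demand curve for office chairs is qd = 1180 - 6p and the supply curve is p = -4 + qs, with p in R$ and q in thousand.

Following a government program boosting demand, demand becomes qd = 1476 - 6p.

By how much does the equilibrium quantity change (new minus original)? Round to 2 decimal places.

Before the shock: 1180 - 6p = p + 4 ⇒ 1176 = 7p ⇒ p = 168, q = 172.
The shock moves the curves to qd = 1476 - 6p and qs = p + 4.
Equate the new curves: 1476 - 6p = p + 4, giving 1472 = 7p, p = 1472/7 ≈ 210.2857, q = 1500/7 ≈ 214.2857.
Δq = 214.2857 − 172 = +42.29.

+42.29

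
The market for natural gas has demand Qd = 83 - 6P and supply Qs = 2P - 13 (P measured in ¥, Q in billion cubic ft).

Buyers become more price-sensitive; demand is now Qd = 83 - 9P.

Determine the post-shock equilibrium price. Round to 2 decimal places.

Solve the original market: 83 - 6P = 2P - 13, hence P = 12 and Q = 11.
The new curves are Qd = 83 - 9P (demand) and Qs = 2P - 13 (supply).
Clearing the new market: 83 - 9P = 2P - 13, so P = 96/11 ≈ 8.7273 and Q = 49/11 ≈ 4.4545.

8.73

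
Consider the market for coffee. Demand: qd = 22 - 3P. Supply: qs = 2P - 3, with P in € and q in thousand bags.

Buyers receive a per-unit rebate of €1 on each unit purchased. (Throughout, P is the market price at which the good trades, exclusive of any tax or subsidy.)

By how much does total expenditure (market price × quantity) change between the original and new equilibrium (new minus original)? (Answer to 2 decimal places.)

Initially, 22 - 3P = 2P - 3, so 25 = 5P and P = 5, q = 7.
Since buyers' out-of-pocket price is the market price minus the rebate, the effective demand curve becomes qd = 25 - 3P.
New equilibrium: 25 - 3P = 2P - 3 ⇒ 28 = 5P ⇒ P = 5.6, q = 8.2.
Expenditure moves from 5×7 = 35 to 5.6×8.2 = 45.92; change = +10.92.

+10.92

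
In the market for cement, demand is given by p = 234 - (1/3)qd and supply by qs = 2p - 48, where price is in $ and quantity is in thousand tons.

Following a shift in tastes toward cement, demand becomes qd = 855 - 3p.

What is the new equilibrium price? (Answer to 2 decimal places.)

180.60

Solve the original market: 702 - 3p = 2p - 48, hence p = 150 and q = 252.
The new curves are qd = 855 - 3p (demand) and qs = 2p - 48 (supply).
New equilibrium: 855 - 3p = 2p - 48 ⇒ 903 = 5p ⇒ p = 180.6, q = 313.2.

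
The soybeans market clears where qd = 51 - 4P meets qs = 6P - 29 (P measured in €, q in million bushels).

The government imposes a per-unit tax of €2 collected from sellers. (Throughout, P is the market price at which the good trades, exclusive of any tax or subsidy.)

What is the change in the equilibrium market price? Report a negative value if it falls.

Before the shock: 51 - 4P = 6P - 29 ⇒ 80 = 10P ⇒ P = 8, q = 19.
Since sellers keep the price net of the tax, the effective supply curve becomes qs = 6P - 41.
Equate the new curves: 51 - 4P = 6P - 41, giving 92 = 10P, P = 9.2, q = 14.2.
ΔP = 9.2 − 8 = +1.2.

+1.2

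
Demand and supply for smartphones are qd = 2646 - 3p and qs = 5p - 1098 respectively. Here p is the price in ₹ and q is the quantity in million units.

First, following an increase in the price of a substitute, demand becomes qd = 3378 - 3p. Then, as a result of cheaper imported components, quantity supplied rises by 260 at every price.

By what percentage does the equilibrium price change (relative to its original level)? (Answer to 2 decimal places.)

+12.61

Before the shock: 2646 - 3p = 5p - 1098 ⇒ 3744 = 8p ⇒ p = 468, q = 1242.
After the shift, demand is qd = 3378 - 3p and supply is qs = 5p - 838.
New equilibrium: 3378 - 3p = 5p - 838 ⇒ 4216 = 8p ⇒ p = 527, q = 1797.
%Δp = (527 − 468) / 468 × 100 = +12.61%.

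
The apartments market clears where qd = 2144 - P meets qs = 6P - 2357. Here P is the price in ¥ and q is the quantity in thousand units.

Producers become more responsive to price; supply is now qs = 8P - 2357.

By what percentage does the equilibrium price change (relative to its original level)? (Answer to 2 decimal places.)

Original equilibrium: 2144 - P = 6P - 2357 gives 4501 = 7P, so P = 643 and q = 1501.
With the change applied: demand qd = 2144 - P, supply qs = 8P - 2357.
Equate the new curves: 2144 - P = 8P - 2357, giving 4501 = 9P, P = 4501/9 ≈ 500.1111, q = 14795/9 ≈ 1643.8889.
%ΔP = (500.1111 − 643) / 643 × 100 = -22.22%.

-22.22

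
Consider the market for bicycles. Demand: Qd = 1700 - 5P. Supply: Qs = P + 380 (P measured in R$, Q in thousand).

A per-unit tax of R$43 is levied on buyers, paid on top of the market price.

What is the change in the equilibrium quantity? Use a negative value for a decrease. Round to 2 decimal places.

Before the shock: 1700 - 5P = P + 380 ⇒ 1320 = 6P ⇒ P = 220, Q = 600.
Since buyers pay the price plus the tax, the effective demand curve becomes Qd = 1485 - 5P.
Clearing the new market: 1485 - 5P = P + 380, so P = 1105/6 ≈ 184.1667 and Q = 3385/6 ≈ 564.1667.
ΔQ = 564.1667 − 600 = -35.83.

-35.83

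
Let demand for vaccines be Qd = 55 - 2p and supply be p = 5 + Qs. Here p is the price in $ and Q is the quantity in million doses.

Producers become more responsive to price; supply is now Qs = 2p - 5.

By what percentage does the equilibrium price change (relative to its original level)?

Solve the original market: 55 - 2p = p - 5, hence p = 20 and Q = 15.
With the change applied: demand Qd = 55 - 2p, supply Qs = 2p - 5.
New equilibrium: 55 - 2p = 2p - 5 ⇒ 60 = 4p ⇒ p = 15, Q = 25.
%Δp = (15 − 20) / 20 × 100 = -25%.

-25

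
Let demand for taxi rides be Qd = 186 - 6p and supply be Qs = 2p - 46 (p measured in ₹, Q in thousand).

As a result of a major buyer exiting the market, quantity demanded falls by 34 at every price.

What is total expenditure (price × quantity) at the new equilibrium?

86.625

Before the shock: 186 - 6p = 2p - 46 ⇒ 232 = 8p ⇒ p = 29, Q = 12.
The shock moves the curves to Qd = 152 - 6p and Qs = 2p - 46.
New equilibrium: 152 - 6p = 2p - 46 ⇒ 198 = 8p ⇒ p = 24.75, Q = 3.5.
New expenditure = 24.75 × 3.5 = 86.625.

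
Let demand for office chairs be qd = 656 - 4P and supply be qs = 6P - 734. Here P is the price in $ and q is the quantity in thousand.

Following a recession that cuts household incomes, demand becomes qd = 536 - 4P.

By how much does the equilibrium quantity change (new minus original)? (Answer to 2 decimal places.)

Before the shock: 656 - 4P = 6P - 734 ⇒ 1390 = 10P ⇒ P = 139, q = 100.
With the change applied: demand qd = 536 - 4P, supply qs = 6P - 734.
Setting them equal: 536 - 4P = 6P - 734 → 1270 = 10P, so P = 127 and q = 28.
Δq = 28 − 100 = -72.00.

-72.00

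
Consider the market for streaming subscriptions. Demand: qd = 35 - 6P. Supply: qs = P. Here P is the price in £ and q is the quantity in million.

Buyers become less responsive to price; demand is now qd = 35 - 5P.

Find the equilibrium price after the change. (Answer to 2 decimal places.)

5.83

Before the shock: 35 - 6P = P ⇒ 35 = 7P ⇒ P = 5, q = 5.
With the change applied: demand qd = 35 - 5P, supply qs = P.
Equate the new curves: 35 - 5P = P, giving 35 = 6P, P = 35/6 ≈ 5.8333, q = 35/6 ≈ 5.8333.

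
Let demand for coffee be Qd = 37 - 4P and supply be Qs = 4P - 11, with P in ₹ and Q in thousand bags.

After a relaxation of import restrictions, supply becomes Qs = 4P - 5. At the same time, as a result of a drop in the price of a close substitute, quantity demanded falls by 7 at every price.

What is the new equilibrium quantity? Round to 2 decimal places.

Original equilibrium: 37 - 4P = 4P - 11 gives 48 = 8P, so P = 6 and Q = 13.
After the shift, demand is Qd = 30 - 4P and supply is Qs = 4P - 5.
Clearing the new market: 30 - 4P = 4P - 5, so P = 4.375 and Q = 12.5.

12.50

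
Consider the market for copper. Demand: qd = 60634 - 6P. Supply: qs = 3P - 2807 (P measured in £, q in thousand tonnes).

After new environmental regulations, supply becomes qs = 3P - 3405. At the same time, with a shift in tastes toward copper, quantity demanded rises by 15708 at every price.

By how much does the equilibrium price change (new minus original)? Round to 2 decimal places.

+1811.78

Original equilibrium: 60634 - 6P = 3P - 2807 gives 63441 = 9P, so P = 7049 and q = 18340.
After the shift, demand is qd = 76342 - 6P and supply is qs = 3P - 3405.
Equate the new curves: 76342 - 6P = 3P - 3405, giving 79747 = 9P, P = 79747/9 ≈ 8860.7778, q = 69532/3 ≈ 23177.3333.
ΔP = 8860.7778 − 7049 = +1811.78.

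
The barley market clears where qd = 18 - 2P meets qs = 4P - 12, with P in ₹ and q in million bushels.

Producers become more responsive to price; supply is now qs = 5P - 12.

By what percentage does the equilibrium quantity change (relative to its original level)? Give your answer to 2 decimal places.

Original equilibrium: 18 - 2P = 4P - 12 gives 30 = 6P, so P = 5 and q = 8.
With the change applied: demand qd = 18 - 2P, supply qs = 5P - 12.
Equate the new curves: 18 - 2P = 5P - 12, giving 30 = 7P, P = 30/7 ≈ 4.2857, q = 66/7 ≈ 9.4286.
%Δq = (9.4286 − 8) / 8 × 100 = +17.86%.

+17.86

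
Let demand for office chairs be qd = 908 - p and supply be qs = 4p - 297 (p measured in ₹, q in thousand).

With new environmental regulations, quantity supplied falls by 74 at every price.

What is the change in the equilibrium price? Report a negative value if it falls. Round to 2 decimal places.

Solve the original market: 908 - p = 4p - 297, hence p = 241 and q = 667.
The shock moves the curves to qd = 908 - p and qs = 4p - 371.
Clearing the new market: 908 - p = 4p - 371, so p = 255.8 and q = 652.2.
Δp = 255.8 − 241 = +14.80.

+14.80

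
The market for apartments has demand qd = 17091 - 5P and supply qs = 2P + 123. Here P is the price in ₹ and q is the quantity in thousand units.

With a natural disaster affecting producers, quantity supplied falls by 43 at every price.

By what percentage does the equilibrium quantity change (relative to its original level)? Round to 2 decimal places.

-0.62

Initially, 17091 - 5P = 2P + 123, so 16968 = 7P and P = 2424, q = 4971.
The shock moves the curves to qd = 17091 - 5P and qs = 2P + 80.
Setting them equal: 17091 - 5P = 2P + 80 → 17011 = 7P, so P = 17011/7 ≈ 2430.1429 and q = 34582/7 ≈ 4940.2857.
%Δq = (4940.2857 − 4971) / 4971 × 100 = -0.62%.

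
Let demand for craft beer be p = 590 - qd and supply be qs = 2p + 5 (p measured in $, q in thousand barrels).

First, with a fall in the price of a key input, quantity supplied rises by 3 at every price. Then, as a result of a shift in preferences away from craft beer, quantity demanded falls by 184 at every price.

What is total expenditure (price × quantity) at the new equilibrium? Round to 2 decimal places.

Solve the original market: 590 - p = 2p + 5, hence p = 195 and q = 395.
The new curves are qd = 406 - p (demand) and qs = 2p + 8 (supply).
New equilibrium: 406 - p = 2p + 8 ⇒ 398 = 3p ⇒ p = 398/3 ≈ 132.6667, q = 820/3 ≈ 273.3333.
New expenditure = 132.6667 × 273.3333 = 36262.22.

36262.22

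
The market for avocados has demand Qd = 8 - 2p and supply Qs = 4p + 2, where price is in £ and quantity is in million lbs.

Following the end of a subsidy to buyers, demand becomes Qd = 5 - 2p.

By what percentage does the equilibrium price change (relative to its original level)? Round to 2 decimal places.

Initially, 8 - 2p = 4p + 2, so 6 = 6p and p = 1, Q = 6.
After the shift, demand is Qd = 5 - 2p and supply is Qs = 4p + 2.
Clearing the new market: 5 - 2p = 4p + 2, so p = 0.5 and Q = 4.
%Δp = (0.5 − 1) / 1 × 100 = -50.00%.

-50.00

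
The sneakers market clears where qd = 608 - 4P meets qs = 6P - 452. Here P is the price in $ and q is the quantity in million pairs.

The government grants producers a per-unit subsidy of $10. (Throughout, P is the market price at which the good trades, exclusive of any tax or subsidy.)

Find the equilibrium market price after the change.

100

Solve the original market: 608 - 4P = 6P - 452, hence P = 106 and q = 184.
Since sellers receive the price plus the subsidy, the effective supply curve becomes qs = 6P - 392.
New equilibrium: 608 - 4P = 6P - 392 ⇒ 1000 = 10P ⇒ P = 100, q = 208.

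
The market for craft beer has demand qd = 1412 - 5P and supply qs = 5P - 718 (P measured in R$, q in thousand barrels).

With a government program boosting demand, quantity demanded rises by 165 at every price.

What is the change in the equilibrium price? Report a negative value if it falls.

+16.5

Initially, 1412 - 5P = 5P - 718, so 2130 = 10P and P = 213, q = 347.
After the shift, demand is qd = 1577 - 5P and supply is qs = 5P - 718.
Equate the new curves: 1577 - 5P = 5P - 718, giving 2295 = 10P, P = 229.5, q = 429.5.
ΔP = 229.5 − 213 = +16.5.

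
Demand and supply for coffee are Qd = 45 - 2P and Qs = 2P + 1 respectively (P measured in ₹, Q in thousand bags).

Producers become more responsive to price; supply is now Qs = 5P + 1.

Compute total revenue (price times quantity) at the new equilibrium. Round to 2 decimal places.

203.84

Before the shock: 45 - 2P = 2P + 1 ⇒ 44 = 4P ⇒ P = 11, Q = 23.
With the change applied: demand Qd = 45 - 2P, supply Qs = 5P + 1.
Setting them equal: 45 - 2P = 5P + 1 → 44 = 7P, so P = 44/7 ≈ 6.2857 and Q = 227/7 ≈ 32.4286.
New expenditure = 6.2857 × 32.4286 = 203.84.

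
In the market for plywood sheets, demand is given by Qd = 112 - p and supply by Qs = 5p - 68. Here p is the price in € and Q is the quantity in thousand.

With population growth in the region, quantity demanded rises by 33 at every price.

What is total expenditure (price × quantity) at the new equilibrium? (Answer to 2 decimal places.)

3887.25

Original equilibrium: 112 - p = 5p - 68 gives 180 = 6p, so p = 30 and Q = 82.
The new curves are Qd = 145 - p (demand) and Qs = 5p - 68 (supply).
Clearing the new market: 145 - p = 5p - 68, so p = 35.5 and Q = 109.5.
New expenditure = 35.5 × 109.5 = 3887.25.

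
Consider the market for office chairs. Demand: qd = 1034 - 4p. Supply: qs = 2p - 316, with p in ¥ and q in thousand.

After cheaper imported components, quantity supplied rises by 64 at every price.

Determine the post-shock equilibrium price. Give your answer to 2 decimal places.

Before the shock: 1034 - 4p = 2p - 316 ⇒ 1350 = 6p ⇒ p = 225, q = 134.
With the change applied: demand qd = 1034 - 4p, supply qs = 2p - 252.
New equilibrium: 1034 - 4p = 2p - 252 ⇒ 1286 = 6p ⇒ p = 643/3 ≈ 214.3333, q = 530/3 ≈ 176.6667.

214.33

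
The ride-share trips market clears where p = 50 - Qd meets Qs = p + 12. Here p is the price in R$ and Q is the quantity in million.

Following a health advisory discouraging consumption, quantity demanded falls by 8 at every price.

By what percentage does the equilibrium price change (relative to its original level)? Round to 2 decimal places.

-21.05

Before the shock: 50 - p = p + 12 ⇒ 38 = 2p ⇒ p = 19, Q = 31.
The shock moves the curves to Qd = 42 - p and Qs = p + 12.
New equilibrium: 42 - p = p + 12 ⇒ 30 = 2p ⇒ p = 15, Q = 27.
%Δp = (15 − 19) / 19 × 100 = -21.05%.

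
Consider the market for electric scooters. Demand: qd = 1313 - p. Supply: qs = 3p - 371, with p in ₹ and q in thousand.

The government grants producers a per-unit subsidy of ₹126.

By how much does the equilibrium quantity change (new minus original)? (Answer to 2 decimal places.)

+94.50

Solve the original market: 1313 - p = 3p - 371, hence p = 421 and q = 892.
Since sellers receive the price plus the subsidy, the effective supply curve becomes qs = 3p + 7.
Clearing the new market: 1313 - p = 3p + 7, so p = 326.5 and q = 986.5.
Δq = 986.5 − 892 = +94.50.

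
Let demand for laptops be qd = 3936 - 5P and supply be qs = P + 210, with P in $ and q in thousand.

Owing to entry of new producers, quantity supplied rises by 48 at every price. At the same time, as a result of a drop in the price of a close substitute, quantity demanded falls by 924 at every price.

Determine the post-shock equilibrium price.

459

Original equilibrium: 3936 - 5P = P + 210 gives 3726 = 6P, so P = 621 and q = 831.
The shock moves the curves to qd = 3012 - 5P and qs = P + 258.
Equate the new curves: 3012 - 5P = P + 258, giving 2754 = 6P, P = 459, q = 717.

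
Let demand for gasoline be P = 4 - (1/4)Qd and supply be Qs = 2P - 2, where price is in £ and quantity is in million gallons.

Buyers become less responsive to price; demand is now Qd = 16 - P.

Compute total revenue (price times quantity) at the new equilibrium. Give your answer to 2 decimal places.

Original equilibrium: 16 - 4P = 2P - 2 gives 18 = 6P, so P = 3 and Q = 4.
After the shift, demand is Qd = 16 - P and supply is Qs = 2P - 2.
Setting them equal: 16 - P = 2P - 2 → 18 = 3P, so P = 6 and Q = 10.
New expenditure = 6 × 10 = 60.00.

60.00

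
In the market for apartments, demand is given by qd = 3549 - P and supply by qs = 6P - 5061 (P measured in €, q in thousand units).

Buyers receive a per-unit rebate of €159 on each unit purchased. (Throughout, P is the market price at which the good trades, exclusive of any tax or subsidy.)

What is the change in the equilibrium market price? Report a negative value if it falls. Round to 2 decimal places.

+22.71

Solve the original market: 3549 - P = 6P - 5061, hence P = 1230 and q = 2319.
Since buyers' out-of-pocket price is the market price minus the rebate, the effective demand curve becomes qd = 3708 - P.
Equate the new curves: 3708 - P = 6P - 5061, giving 8769 = 7P, P = 8769/7 ≈ 1252.7143, q = 17187/7 ≈ 2455.2857.
ΔP = 1252.7143 − 1230 = +22.71.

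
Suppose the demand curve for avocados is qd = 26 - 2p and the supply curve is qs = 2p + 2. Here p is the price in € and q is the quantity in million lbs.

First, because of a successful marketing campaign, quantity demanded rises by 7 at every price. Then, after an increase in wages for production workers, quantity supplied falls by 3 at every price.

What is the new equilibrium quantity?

16

Solve the original market: 26 - 2p = 2p + 2, hence p = 6 and q = 14.
After the shift, demand is qd = 33 - 2p and supply is qs = 2p - 1.
Setting them equal: 33 - 2p = 2p - 1 → 34 = 4p, so p = 8.5 and q = 16.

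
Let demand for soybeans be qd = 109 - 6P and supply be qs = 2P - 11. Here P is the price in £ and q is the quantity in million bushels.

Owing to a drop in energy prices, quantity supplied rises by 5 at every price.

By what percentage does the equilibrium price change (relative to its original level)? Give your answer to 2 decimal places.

Initially, 109 - 6P = 2P - 11, so 120 = 8P and P = 15, q = 19.
After the shift, demand is qd = 109 - 6P and supply is qs = 2P - 6.
Setting them equal: 109 - 6P = 2P - 6 → 115 = 8P, so P = 14.375 and q = 22.75.
%ΔP = (14.375 − 15) / 15 × 100 = -4.17%.

-4.17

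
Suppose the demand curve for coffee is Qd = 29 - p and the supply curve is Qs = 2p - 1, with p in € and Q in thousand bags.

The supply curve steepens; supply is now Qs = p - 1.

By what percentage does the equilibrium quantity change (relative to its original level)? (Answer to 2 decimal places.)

-26.32

Solve the original market: 29 - p = 2p - 1, hence p = 10 and Q = 19.
The shock moves the curves to Qd = 29 - p and Qs = p - 1.
Equate the new curves: 29 - p = p - 1, giving 30 = 2p, p = 15, Q = 14.
%ΔQ = (14 − 19) / 19 × 100 = -26.32%.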